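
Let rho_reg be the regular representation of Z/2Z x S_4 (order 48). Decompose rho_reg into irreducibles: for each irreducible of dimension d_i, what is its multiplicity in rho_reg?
Each irreducible V_i of dimension d_i appears with multiplicity d_i, i.e. rho_reg = (direct sum over all irreducibles V_i) d_i V_i. The irreducible dimensions for Z/2Z x S_4 are 1, 1, 1, 1, 2, 2, 3, 3, 3, 3: 4 irreducibles of dimension 1, each with multiplicity 1; 2 irreducibles of dimension 2, each with multiplicity 2; 4 irreducibles of dimension 3, each with multiplicity 3. Total dimension 4*1*1 + 2*2*2 + 4*3*3 = 48 = |G|.

Working: General theorem: in the regular representation of a finite group G, each irreducible appears with multiplicity equal to its dimension. Check: dim(rho_reg) = sum d_i^2 = 1 + 1 + 1 + 1 + 4 + 4 + 9 + 9 + 9 + 9 = 48 = |G|.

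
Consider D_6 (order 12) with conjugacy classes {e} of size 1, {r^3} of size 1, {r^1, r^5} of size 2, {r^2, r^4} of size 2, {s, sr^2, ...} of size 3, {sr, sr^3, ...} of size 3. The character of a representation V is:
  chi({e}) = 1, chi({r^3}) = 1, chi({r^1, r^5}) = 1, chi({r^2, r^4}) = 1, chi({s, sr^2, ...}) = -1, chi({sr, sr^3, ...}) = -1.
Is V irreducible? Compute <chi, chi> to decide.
Irreducible: <chi, chi> = 1.

Why: <chi, chi> = (1/|G|) sum_C |C| * |chi(C)|^2 = (1/12)[1*|1|^2 + 1*|1|^2 + 2*|1|^2 + 2*|1|^2 + 3*|-1|^2 + 3*|-1|^2]
  = (1/12)[(1) + (1) + (2) + (2) + (3) + (3)] = 12/12 = 1.
A character is irreducible iff <chi, chi> = 1, so this representation is irreducible.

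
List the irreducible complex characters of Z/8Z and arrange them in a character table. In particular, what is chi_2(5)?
Character table of Z/8Z (irreps indexed chi_0,...,chi_7 with chi_k(m) = zeta_8^(k*m), zeta_8 = exp(2*pi*i/8)):
  irrep \ class  {0} (size 1)  {1} (size 1)    {2} (size 1)  {3} (size 1)    {4} (size 1)  {5} (size 1)    {6} (size 1)  {7} (size 1)  
  chi_0          1             1               1             1               1             1               1             1             
  chi_1          1             exp(I*pi/4)     I             exp(3*I*pi/4)   -1            exp(-3*I*pi/4)  -I            exp(-I*pi/4)  
  chi_2          1             I               -1            -I              1             I               -1            -I            
  chi_3          1             exp(3*I*pi/4)   -I            exp(I*pi/4)     -1            exp(-I*pi/4)    I             exp(-3*I*pi/4)
  chi_4          1             -1              1             -1              1             -1              1             -1            
  chi_5          1             exp(-3*I*pi/4)  I             exp(-I*pi/4)    -1            exp(I*pi/4)     -I            exp(3*I*pi/4) 
  chi_6          1             -I              -1            I               1             -I              -1            I             
  chi_7          1             exp(-I*pi/4)    -I            exp(-3*I*pi/4)  -1            exp(3*I*pi/4)   I             exp(I*pi/4)   

Spot check: chi_2(5) = zeta_8^(2*5) = zeta_8^10 = I.

Z/8Z is abelian, so all 8 irreducible complex representations are 1-dimensional. They are given by chi_k(m) = zeta_8^(k*m) for k = 0,...,7. Row orthogonality: sum_m chi_k(m) conj(chi_l(m)) = 8 * [k = l].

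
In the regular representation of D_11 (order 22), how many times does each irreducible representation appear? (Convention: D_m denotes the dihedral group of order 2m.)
Each irreducible V_i of dimension d_i appears with multiplicity d_i, i.e. rho_reg = (direct sum over all irreducibles V_i) d_i V_i. The irreducible dimensions for D_11 are 1, 1, 2, 2, 2, 2, 2: 2 irreducibles of dimension 1, each with multiplicity 1; 5 irreducibles of dimension 2, each with multiplicity 2. Total dimension 2*1*1 + 5*2*2 = 22 = |G|.

Explanation: General theorem: in the regular representation of a finite group G, each irreducible appears with multiplicity equal to its dimension. Check: dim(rho_reg) = sum d_i^2 = 1 + 1 + 4 + 4 + 4 + 4 + 4 = 22 = |G|.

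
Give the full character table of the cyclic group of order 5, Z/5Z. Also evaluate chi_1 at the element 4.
Character table of Z/5Z (irreps indexed chi_0,...,chi_4 with chi_k(m) = zeta_5^(k*m), zeta_5 = exp(2*pi*i/5)):
  irrep \ class  {0} (size 1)  {1} (size 1)    {2} (size 1)    {3} (size 1)    {4} (size 1)  
  chi_0          1             1               1               1               1             
  chi_1          1             exp(2*I*pi/5)   exp(4*I*pi/5)   exp(-4*I*pi/5)  exp(-2*I*pi/5)
  chi_2          1             exp(4*I*pi/5)   exp(-2*I*pi/5)  exp(2*I*pi/5)   exp(-4*I*pi/5)
  chi_3          1             exp(-4*I*pi/5)  exp(2*I*pi/5)   exp(-2*I*pi/5)  exp(4*I*pi/5) 
  chi_4          1             exp(-2*I*pi/5)  exp(-4*I*pi/5)  exp(4*I*pi/5)   exp(2*I*pi/5) 

Spot check: chi_1(4) = zeta_5^(1*4) = zeta_5^4 = exp(-2*I*pi/5).

Solution. Z/5Z is abelian, so all 5 irreducible complex representations are 1-dimensional. They are given by chi_k(m) = zeta_5^(k*m) for k = 0,...,4. Row orthogonality: sum_m chi_k(m) conj(chi_l(m)) = 5 * [k = l].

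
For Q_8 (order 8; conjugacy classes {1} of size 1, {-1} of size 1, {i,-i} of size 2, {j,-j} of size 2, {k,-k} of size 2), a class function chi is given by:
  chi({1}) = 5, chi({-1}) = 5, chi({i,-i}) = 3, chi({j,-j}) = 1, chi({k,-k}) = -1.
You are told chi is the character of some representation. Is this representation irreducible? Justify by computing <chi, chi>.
Not irreducible (reducible): <chi, chi> = 9 > 1.

<chi, chi> = (1/|G|) sum_C |C| * |chi(C)|^2 = (1/8)[1*|5|^2 + 1*|5|^2 + 2*|3|^2 + 2*|1|^2 + 2*|-1|^2]
  = (1/8)[(25) + (25) + (18) + (2) + (2)] = 72/8 = 9.
A character is irreducible iff <chi, chi> = 1, so this representation is reducible.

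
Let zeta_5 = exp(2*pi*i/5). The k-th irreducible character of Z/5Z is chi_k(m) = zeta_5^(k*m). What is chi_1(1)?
chi_1(1) = zeta_5^1 = exp(2*I*pi/5)

Details: chi_1(1) = zeta_5^(1*1) = zeta_5^1. Since zeta_5^5 = 1, this equals zeta_5^1 = exp(2*pi*i*1/5) = exp(2*I*pi/5).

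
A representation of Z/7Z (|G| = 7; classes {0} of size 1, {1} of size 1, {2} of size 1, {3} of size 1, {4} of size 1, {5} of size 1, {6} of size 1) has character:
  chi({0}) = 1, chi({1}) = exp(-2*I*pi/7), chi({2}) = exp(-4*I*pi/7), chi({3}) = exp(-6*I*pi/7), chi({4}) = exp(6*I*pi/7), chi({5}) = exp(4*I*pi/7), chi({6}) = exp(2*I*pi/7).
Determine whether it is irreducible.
Irreducible: <chi, chi> = 1.

Explanation: <chi, chi> = (1/|G|) sum_C |C| * |chi(C)|^2 = (1/7)[1*|1|^2 + 1*|exp(-2*I*pi/7)|^2 + 1*|exp(-4*I*pi/7)|^2 + 1*|exp(-6*I*pi/7)|^2 + 1*|exp(6*I*pi/7)|^2 + 1*|exp(4*I*pi/7)|^2 + 1*|exp(2*I*pi/7)|^2]
  = (1/7)[(1) + (1) + (1) + (1) + (1) + (1) + (1)] = 7/7 = 1.
(Exp terms are combined using exp(i*s)*conj(exp(i*t)) = exp(i*(s-t)), and sums of them are collapsed using the identity that for every m > 1 the m distinct m-th roots of unity sum to 0, e.g. 1 + exp(2*I*pi/3) + exp(-2*I*pi/3) = 0.)
A character is irreducible iff <chi, chi> = 1, so this representation is irreducible.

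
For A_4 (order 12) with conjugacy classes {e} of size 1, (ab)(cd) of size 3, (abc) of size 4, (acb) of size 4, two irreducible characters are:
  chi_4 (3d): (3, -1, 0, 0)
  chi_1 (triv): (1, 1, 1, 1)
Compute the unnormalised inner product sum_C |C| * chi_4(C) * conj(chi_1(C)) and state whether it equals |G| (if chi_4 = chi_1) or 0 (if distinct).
Sum = 0; so <chi_4, chi_1> = 0 (distinct irreducibles are orthogonal).

Justification: Compute term by term over conjugacy classes (|C| * chi_4(C) * conj(chi_1(C))):
  1*(3)*conj(1) + 3*(-1)*conj(1) + 4*(0)*conj(1) + 4*(0)*conj(1)
  = (3) + (-3) + (0) + (0)
  = 0.
(Exp terms are combined using exp(i*s)*conj(exp(i*t)) = exp(i*(s-t)), and sums of them are collapsed using the identity that for every m > 1 the m distinct m-th roots of unity sum to 0, e.g. 1 + exp(2*I*pi/3) + exp(-2*I*pi/3) = 0.)
Dividing by |G| = 12 gives 0/12 = 0, matching the row-orthogonality relation <chi_4, chi_1> = [chi_4 = chi_1].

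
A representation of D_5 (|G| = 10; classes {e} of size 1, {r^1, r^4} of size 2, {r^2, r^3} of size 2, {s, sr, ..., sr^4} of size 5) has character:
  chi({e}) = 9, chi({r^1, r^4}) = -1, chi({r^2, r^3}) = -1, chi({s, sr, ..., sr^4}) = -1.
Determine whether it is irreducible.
Not irreducible (reducible): <chi, chi> = 9 > 1.

<chi, chi> = (1/|G|) sum_C |C| * |chi(C)|^2 = (1/10)[1*|9|^2 + 2*|-1|^2 + 2*|-1|^2 + 5*|-1|^2]
  = (1/10)[(81) + (2) + (2) + (5)] = 90/10 = 9.
A character is irreducible iff <chi, chi> = 1, so this representation is reducible.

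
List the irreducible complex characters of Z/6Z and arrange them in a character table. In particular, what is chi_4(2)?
Character table of Z/6Z (irreps indexed chi_0,...,chi_5 with chi_k(m) = zeta_6^(k*m), zeta_6 = exp(2*pi*i/6)):
  irrep \ class  {0} (size 1)  {1} (size 1)    {2} (size 1)    {3} (size 1)  {4} (size 1)    {5} (size 1)  
  chi_0          1             1               1               1             1               1             
  chi_1          1             exp(I*pi/3)     exp(2*I*pi/3)   -1            exp(-2*I*pi/3)  exp(-I*pi/3)  
  chi_2          1             exp(2*I*pi/3)   exp(-2*I*pi/3)  1             exp(2*I*pi/3)   exp(-2*I*pi/3)
  chi_3          1             -1              1               -1            1               -1            
  chi_4          1             exp(-2*I*pi/3)  exp(2*I*pi/3)   1             exp(-2*I*pi/3)  exp(2*I*pi/3) 
  chi_5          1             exp(-I*pi/3)    exp(-2*I*pi/3)  -1            exp(2*I*pi/3)   exp(I*pi/3)   

Spot check: chi_4(2) = zeta_6^(4*2) = zeta_6^8 = exp(2*I*pi/3).

Derivation: Z/6Z is abelian, so all 6 irreducible complex representations are 1-dimensional. They are given by chi_k(m) = zeta_6^(k*m) for k = 0,...,5. Row orthogonality: sum_m chi_k(m) conj(chi_l(m)) = 6 * [k = l].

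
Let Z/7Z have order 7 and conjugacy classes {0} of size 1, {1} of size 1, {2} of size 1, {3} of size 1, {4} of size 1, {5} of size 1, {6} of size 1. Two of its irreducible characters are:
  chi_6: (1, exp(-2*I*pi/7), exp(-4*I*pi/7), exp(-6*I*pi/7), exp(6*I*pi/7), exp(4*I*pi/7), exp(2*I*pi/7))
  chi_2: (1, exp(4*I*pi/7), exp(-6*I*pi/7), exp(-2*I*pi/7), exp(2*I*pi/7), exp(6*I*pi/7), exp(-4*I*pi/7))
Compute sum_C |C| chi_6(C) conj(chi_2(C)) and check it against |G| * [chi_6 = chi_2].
Sum = 0; so <chi_6, chi_2> = 0 (distinct irreducibles are orthogonal).

Derivation: Compute term by term over conjugacy classes (|C| * chi_6(C) * conj(chi_2(C))):
  1*(1)*conj(1) + 1*(exp(-2*I*pi/7))*conj(exp(4*I*pi/7)) + 1*(exp(-4*I*pi/7))*conj(exp(-6*I*pi/7)) + 1*(exp(-6*I*pi/7))*conj(exp(-2*I*pi/7)) + 1*(exp(6*I*pi/7))*conj(exp(2*I*pi/7)) + 1*(exp(4*I*pi/7))*conj(exp(6*I*pi/7)) + 1*(exp(2*I*pi/7))*conj(exp(-4*I*pi/7))
  = (1) + (exp(-6*I*pi/7)) + (exp(2*I*pi/7)) + (exp(-4*I*pi/7)) + (exp(4*I*pi/7)) + (exp(-2*I*pi/7)) + (exp(6*I*pi/7))
  = 0.
(Exp terms are combined using exp(i*s)*conj(exp(i*t)) = exp(i*(s-t)), and sums of them are collapsed using the identity that for every m > 1 the m distinct m-th roots of unity sum to 0, e.g. 1 + exp(2*I*pi/3) + exp(-2*I*pi/3) = 0.)
Dividing by |G| = 7 gives 0/7 = 0, matching the row-orthogonality relation <chi_6, chi_2> = [chi_6 = chi_2].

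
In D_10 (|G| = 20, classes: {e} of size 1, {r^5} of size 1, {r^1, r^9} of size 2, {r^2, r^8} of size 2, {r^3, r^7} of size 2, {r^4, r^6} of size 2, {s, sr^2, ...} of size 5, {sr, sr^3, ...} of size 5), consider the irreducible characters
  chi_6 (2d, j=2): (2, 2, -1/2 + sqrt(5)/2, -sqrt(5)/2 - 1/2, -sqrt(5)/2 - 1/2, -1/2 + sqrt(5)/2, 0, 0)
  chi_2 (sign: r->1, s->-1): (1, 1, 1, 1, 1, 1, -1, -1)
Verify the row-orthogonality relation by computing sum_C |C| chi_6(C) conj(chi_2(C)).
Sum = 0; so <chi_6, chi_2> = 0 (distinct irreducibles are orthogonal).

Reasoning: Compute term by term over conjugacy classes (|C| * chi_6(C) * conj(chi_2(C))):
  1*(2)*conj(1) + 1*(2)*conj(1) + 2*(-1/2 + sqrt(5)/2)*conj(1) + 2*(-sqrt(5)/2 - 1/2)*conj(1) + 2*(-sqrt(5)/2 - 1/2)*conj(1) + 2*(-1/2 + sqrt(5)/2)*conj(1) + 5*(0)*conj(-1) + 5*(0)*conj(-1)
  = (2) + (2) + (-1 + sqrt(5)) + (-sqrt(5) - 1) + (-sqrt(5) - 1) + (-1 + sqrt(5)) + (0) + (0)
  = 0.
Dividing by |G| = 20 gives 0/20 = 0, matching the row-orthogonality relation <chi_6, chi_2> = [chi_6 = chi_2].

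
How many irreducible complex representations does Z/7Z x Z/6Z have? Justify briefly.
42

Working: The number of irreducible complex representations of a finite group equals its number of conjugacy classes. Z/7Z x Z/6Z is abelian of order 42, so every element is its own conjugacy class: 42 classes, so Z/7Z x Z/6Z (order 42) has exactly 42 irreducible complex representations.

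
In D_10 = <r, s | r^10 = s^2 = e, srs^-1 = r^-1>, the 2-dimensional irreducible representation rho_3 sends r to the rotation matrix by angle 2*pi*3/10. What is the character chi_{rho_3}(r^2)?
chi_{rho_3}(r^2) = 2*cos(2*pi*3*2/10) = -sqrt(5)/2 - 1/2

Derivation: rho_3(r^2) is rotation by angle 2*pi*3*2/10, whose trace is 2*cos(2*pi*3*2/10) = -sqrt(5)/2 - 1/2.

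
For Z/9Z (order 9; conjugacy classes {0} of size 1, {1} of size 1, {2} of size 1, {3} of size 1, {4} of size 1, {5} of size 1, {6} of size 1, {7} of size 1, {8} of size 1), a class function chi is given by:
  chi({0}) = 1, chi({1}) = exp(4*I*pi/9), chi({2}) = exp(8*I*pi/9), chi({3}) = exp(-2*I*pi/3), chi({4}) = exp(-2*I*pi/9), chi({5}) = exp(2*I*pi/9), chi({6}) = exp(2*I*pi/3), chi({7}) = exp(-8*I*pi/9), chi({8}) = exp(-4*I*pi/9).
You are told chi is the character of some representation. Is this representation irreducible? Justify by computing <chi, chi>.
Irreducible: <chi, chi> = 1.

Derivation: <chi, chi> = (1/|G|) sum_C |C| * |chi(C)|^2 = (1/9)[1*|1|^2 + 1*|exp(4*I*pi/9)|^2 + 1*|exp(8*I*pi/9)|^2 + 1*|exp(-2*I*pi/3)|^2 + 1*|exp(-2*I*pi/9)|^2 + 1*|exp(2*I*pi/9)|^2 + 1*|exp(2*I*pi/3)|^2 + 1*|exp(-8*I*pi/9)|^2 + 1*|exp(-4*I*pi/9)|^2]
  = (1/9)[(1) + (1) + (1) + (1) + (1) + (1) + (1) + (1) + (1)] = 9/9 = 1.
(Exp terms are combined using exp(i*s)*conj(exp(i*t)) = exp(i*(s-t)), and sums of them are collapsed using the identity that for every m > 1 the m distinct m-th roots of unity sum to 0, e.g. 1 + exp(2*I*pi/3) + exp(-2*I*pi/3) = 0.)
A character is irreducible iff <chi, chi> = 1, so this representation is irreducible.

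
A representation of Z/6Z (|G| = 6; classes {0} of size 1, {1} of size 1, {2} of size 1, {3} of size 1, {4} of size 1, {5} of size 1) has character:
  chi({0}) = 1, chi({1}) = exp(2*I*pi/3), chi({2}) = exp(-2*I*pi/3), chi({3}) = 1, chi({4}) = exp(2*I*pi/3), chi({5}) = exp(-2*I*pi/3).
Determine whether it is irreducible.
Irreducible: <chi, chi> = 1.

Why: <chi, chi> = (1/|G|) sum_C |C| * |chi(C)|^2 = (1/6)[1*|1|^2 + 1*|exp(2*I*pi/3)|^2 + 1*|exp(-2*I*pi/3)|^2 + 1*|1|^2 + 1*|exp(2*I*pi/3)|^2 + 1*|exp(-2*I*pi/3)|^2]
  = (1/6)[(1) + (1) + (1) + (1) + (1) + (1)] = 6/6 = 1.
(Exp terms are combined using exp(i*s)*conj(exp(i*t)) = exp(i*(s-t)), and sums of them are collapsed using the identity that for every m > 1 the m distinct m-th roots of unity sum to 0, e.g. 1 + exp(2*I*pi/3) + exp(-2*I*pi/3) = 0.)
A character is irreducible iff <chi, chi> = 1, so this representation is irreducible.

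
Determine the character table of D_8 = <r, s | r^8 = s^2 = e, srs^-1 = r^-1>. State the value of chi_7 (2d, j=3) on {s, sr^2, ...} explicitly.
Conjugacy classes: {e} of size 1, {r^4} of size 1, {r^1, r^7} of size 2, {r^2, r^6} of size 2, {r^3, r^5} of size 2, {s, sr^2, ...} of size 4, {sr, sr^3, ...} of size 4.
Character table:
  irrep \ class              {e} (size 1)  {r^4} (size 1)  {r^1, r^7} (size 2)  {r^2, r^6} (size 2)  {r^3, r^5} (size 2)  {s, sr^2, ...} (size 4)  {sr, sr^3, ...} (size 4)
  chi_1 (triv)               1             1               1                    1                    1                    1                        1                       
  chi_2 (sign: r->1, s->-1)  1             1               1                    1                    1                    -1                       -1                      
  chi_3 (r->-1, s->1)        1             1               -1                   1                    -1                   1                        -1                      
  chi_4 (r->-1, s->-1)       1             1               -1                   1                    -1                   -1                       1                       
  chi_5 (2d, j=1)            2             -2              sqrt(2)              0                    -sqrt(2)             0                        0                       
  chi_6 (2d, j=2)            2             2               0                    -2                   0                    0                        0                       
  chi_7 (2d, j=3)            2             -2              -sqrt(2)             0                    sqrt(2)              0                        0                       

Spot check: chi_7 (2d, j=3) on {s, sr^2, ...} = 0.

Reasoning: D_8 has order 2*8 = 16 with 7 conjugacy classes, hence 7 irreducibles. Sum of squared dims 1 + 1 + 1 + 1 + 4 + 4 + 4 = 16 = |G|. Linear characters come from the abelianisation; the 2-dimensional irreps have character r^k -> 2*cos(2*pi*j*k/8), reflections -> 0.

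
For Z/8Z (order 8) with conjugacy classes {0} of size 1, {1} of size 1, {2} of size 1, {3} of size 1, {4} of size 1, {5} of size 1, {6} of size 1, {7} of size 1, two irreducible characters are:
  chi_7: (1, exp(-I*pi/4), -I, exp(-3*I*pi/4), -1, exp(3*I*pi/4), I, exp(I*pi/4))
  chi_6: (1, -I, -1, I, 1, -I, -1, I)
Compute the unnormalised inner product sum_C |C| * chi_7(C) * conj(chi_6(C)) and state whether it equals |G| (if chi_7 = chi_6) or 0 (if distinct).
Sum = 0; so <chi_7, chi_6> = 0 (distinct irreducibles are orthogonal).

Proof sketch: Compute term by term over conjugacy classes (|C| * chi_7(C) * conj(chi_6(C))):
  1*(1)*conj(1) + 1*(exp(-I*pi/4))*conj(-I) + 1*(-I)*conj(-1) + 1*(exp(-3*I*pi/4))*conj(I) + 1*(-1)*conj(1) + 1*(exp(3*I*pi/4))*conj(-I) + 1*(I)*conj(-1) + 1*(exp(I*pi/4))*conj(I)
  = (1) + (exp(I*pi/4)) + (I) + (-exp(-I*pi/4)) + (-1) + (exp(-3*I*pi/4)) + (-I) + (-exp(3*I*pi/4))
  = 0.
(Exp terms are combined using exp(i*s)*conj(exp(i*t)) = exp(i*(s-t)), and sums of them are collapsed using the identity that for every m > 1 the m distinct m-th roots of unity sum to 0, e.g. 1 + exp(2*I*pi/3) + exp(-2*I*pi/3) = 0.)
Dividing by |G| = 8 gives 0/8 = 0, matching the row-orthogonality relation <chi_7, chi_6> = [chi_7 = chi_6].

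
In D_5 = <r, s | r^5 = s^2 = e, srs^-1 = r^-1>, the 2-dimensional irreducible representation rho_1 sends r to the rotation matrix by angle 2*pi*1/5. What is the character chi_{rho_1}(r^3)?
chi_{rho_1}(r^3) = 2*cos(2*pi*1*3/5) = -sqrt(5)/2 - 1/2

Explanation: rho_1(r^3) is rotation by angle 2*pi*1*3/5, whose trace is 2*cos(2*pi*1*3/5) = -sqrt(5)/2 - 1/2.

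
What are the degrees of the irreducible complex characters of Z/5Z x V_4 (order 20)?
Dimensions: 1, 1, 1, 1, 1, 1, 1, 1, 1, 1, 1, 1, 1, 1, 1, 1, 1, 1, 1, 1

Solution. There are 20 irreducibles (= number of conjugacy classes). Their dimensions d_i satisfy sum d_i^2 = |G| = 20: 1 + 1 + 1 + 1 + 1 + 1 + 1 + 1 + 1 + 1 + 1 + 1 + 1 + 1 + 1 + 1 + 1 + 1 + 1 + 1 = 20. (For the product with Z/5Z: each of the 5 1-dim characters of Z/5Z tensors with each irrep of V_4, giving 5 copies of each V_4-dimension.)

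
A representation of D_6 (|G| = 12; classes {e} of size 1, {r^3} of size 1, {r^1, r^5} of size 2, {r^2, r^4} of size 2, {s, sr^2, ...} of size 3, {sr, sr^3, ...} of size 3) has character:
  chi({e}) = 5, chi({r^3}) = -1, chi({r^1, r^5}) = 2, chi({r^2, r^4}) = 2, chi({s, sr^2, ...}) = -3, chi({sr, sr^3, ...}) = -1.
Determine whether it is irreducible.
Not irreducible (reducible): <chi, chi> = 6 > 1.

Reasoning: <chi, chi> = (1/|G|) sum_C |C| * |chi(C)|^2 = (1/12)[1*|5|^2 + 1*|-1|^2 + 2*|2|^2 + 2*|2|^2 + 3*|-3|^2 + 3*|-1|^2]
  = (1/12)[(25) + (1) + (8) + (8) + (27) + (3)] = 72/12 = 6.
A character is irreducible iff <chi, chi> = 1, so this representation is reducible.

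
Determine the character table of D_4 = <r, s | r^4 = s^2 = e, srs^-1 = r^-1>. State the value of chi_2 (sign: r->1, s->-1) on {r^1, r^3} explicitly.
Conjugacy classes: {e} of size 1, {r^2} of size 1, {r^1, r^3} of size 2, {s, sr^2, ...} of size 2, {sr, sr^3, ...} of size 2.
Character table:
  irrep \ class              {e} (size 1)  {r^2} (size 1)  {r^1, r^3} (size 2)  {s, sr^2, ...} (size 2)  {sr, sr^3, ...} (size 2)
  chi_1 (triv)               1             1               1                    1                        1                       
  chi_2 (sign: r->1, s->-1)  1             1               1                    -1                       -1                      
  chi_3 (r->-1, s->1)        1             1               -1                   1                        -1                      
  chi_4 (r->-1, s->-1)       1             1               -1                   -1                       1                       
  chi_5 (2d, j=1)            2             -2              0                    0                        0                       

Spot check: chi_2 (sign: r->1, s->-1) on {r^1, r^3} = 1.

Justification: D_4 has order 2*4 = 8 with 5 conjugacy classes, hence 5 irreducibles. Sum of squared dims 1 + 1 + 1 + 1 + 4 = 8 = |G|. Linear characters come from the abelianisation; the 2-dimensional irreps have character r^k -> 2*cos(2*pi*j*k/4), reflections -> 0.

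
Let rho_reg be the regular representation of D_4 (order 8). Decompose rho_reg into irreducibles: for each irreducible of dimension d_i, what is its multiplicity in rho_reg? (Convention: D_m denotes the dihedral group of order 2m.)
Each irreducible V_i of dimension d_i appears with multiplicity d_i, i.e. rho_reg = (direct sum over all irreducibles V_i) d_i V_i. The irreducible dimensions for D_4 are 1, 1, 1, 1, 2: 4 irreducibles of dimension 1, each with multiplicity 1; 1 irreducible of dimension 2, with multiplicity 2. Total dimension 4*1*1 + 1*2*2 = 8 = |G|.

Argument: General theorem: in the regular representation of a finite group G, each irreducible appears with multiplicity equal to its dimension. Check: dim(rho_reg) = sum d_i^2 = 1 + 1 + 1 + 1 + 4 = 8 = |G|.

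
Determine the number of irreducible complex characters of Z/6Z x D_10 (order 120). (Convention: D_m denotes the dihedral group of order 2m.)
48

Argument: The number of irreducible complex representations of a finite group equals its number of conjugacy classes. For a direct product, #classes(G x H) = #classes(G) * #classes(H). Z/6Z has 6 classes (abelian), D_10 has 8 classes, so 6 * 8 = 48, so Z/6Z x D_10 (order 120) has exactly 48 irreducible complex representations.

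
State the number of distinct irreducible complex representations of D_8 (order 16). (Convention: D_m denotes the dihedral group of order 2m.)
7

Proof sketch: The number of irreducible complex representations of a finite group equals its number of conjugacy classes. D_8 has 7 conjugacy classes (n/2 + 3 for n even), so D_8 (order 16) has exactly 7 irreducible complex representations.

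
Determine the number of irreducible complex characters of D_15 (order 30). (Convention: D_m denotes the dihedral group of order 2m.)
9

Reasoning: The number of irreducible complex representations of a finite group equals its number of conjugacy classes. D_15 has 9 conjugacy classes ((n+3)/2 for n odd), so D_15 (order 30) has exactly 9 irreducible complex representations.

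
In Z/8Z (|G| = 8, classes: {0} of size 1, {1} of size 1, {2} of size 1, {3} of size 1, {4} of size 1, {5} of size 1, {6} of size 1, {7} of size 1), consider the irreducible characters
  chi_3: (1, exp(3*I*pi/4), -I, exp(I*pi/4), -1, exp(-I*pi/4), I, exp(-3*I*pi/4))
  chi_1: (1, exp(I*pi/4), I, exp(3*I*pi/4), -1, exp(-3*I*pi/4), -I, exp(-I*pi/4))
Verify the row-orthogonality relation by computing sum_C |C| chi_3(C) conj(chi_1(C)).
Sum = 0; so <chi_3, chi_1> = 0 (distinct irreducibles are orthogonal).

Justification: Compute term by term over conjugacy classes (|C| * chi_3(C) * conj(chi_1(C))):
  1*(1)*conj(1) + 1*(exp(3*I*pi/4))*conj(exp(I*pi/4)) + 1*(-I)*conj(I) + 1*(exp(I*pi/4))*conj(exp(3*I*pi/4)) + 1*(-1)*conj(-1) + 1*(exp(-I*pi/4))*conj(exp(-3*I*pi/4)) + 1*(I)*conj(-I) + 1*(exp(-3*I*pi/4))*conj(exp(-I*pi/4))
  = (1) + (I) + (-1) + (-I) + (1) + (I) + (-1) + (-I)
  = 0.
(Exp terms are combined using exp(i*s)*conj(exp(i*t)) = exp(i*(s-t)), and sums of them are collapsed using the identity that for every m > 1 the m distinct m-th roots of unity sum to 0, e.g. 1 + exp(2*I*pi/3) + exp(-2*I*pi/3) = 0.)
Dividing by |G| = 8 gives 0/8 = 0, matching the row-orthogonality relation <chi_3, chi_1> = [chi_3 = chi_1].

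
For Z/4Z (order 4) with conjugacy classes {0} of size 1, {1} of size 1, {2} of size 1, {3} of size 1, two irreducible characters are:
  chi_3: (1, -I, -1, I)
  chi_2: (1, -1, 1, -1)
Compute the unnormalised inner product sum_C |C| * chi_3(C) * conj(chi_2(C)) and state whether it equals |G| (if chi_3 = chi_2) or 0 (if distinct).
Sum = 0; so <chi_3, chi_2> = 0 (distinct irreducibles are orthogonal).

Why: Compute term by term over conjugacy classes (|C| * chi_3(C) * conj(chi_2(C))):
  1*(1)*conj(1) + 1*(-I)*conj(-1) + 1*(-1)*conj(1) + 1*(I)*conj(-1)
  = (1) + (I) + (-1) + (-I)
  = 0.
(Exp terms are combined using exp(i*s)*conj(exp(i*t)) = exp(i*(s-t)), and sums of them are collapsed using the identity that for every m > 1 the m distinct m-th roots of unity sum to 0, e.g. 1 + exp(2*I*pi/3) + exp(-2*I*pi/3) = 0.)
Dividing by |G| = 4 gives 0/4 = 0, matching the row-orthogonality relation <chi_3, chi_2> = [chi_3 = chi_2].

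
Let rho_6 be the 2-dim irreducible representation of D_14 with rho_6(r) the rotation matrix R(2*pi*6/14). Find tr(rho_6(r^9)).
chi_{rho_6}(r^9) = 2*cos(2*pi*6*9/14) = 2*cos(2*pi/7)

Why: rho_6(r^9) is rotation by angle 2*pi*6*9/14, whose trace is 2*cos(2*pi*6*9/14) = 2*cos(2*pi/7).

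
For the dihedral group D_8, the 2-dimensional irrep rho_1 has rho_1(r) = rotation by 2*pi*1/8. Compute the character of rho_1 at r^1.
chi_{rho_1}(r^1) = 2*cos(2*pi*1*1/8) = sqrt(2)

Argument: rho_1(r^1) is rotation by angle 2*pi*1*1/8, whose trace is 2*cos(2*pi*1*1/8) = sqrt(2).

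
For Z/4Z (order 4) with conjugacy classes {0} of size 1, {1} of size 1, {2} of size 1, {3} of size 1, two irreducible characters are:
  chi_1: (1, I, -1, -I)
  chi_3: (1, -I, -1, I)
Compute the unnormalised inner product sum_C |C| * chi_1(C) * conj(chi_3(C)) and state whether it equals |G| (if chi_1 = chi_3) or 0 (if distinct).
Sum = 0; so <chi_1, chi_3> = 0 (distinct irreducibles are orthogonal).

Why: Compute term by term over conjugacy classes (|C| * chi_1(C) * conj(chi_3(C))):
  1*(1)*conj(1) + 1*(I)*conj(-I) + 1*(-1)*conj(-1) + 1*(-I)*conj(I)
  = (1) + (-1) + (1) + (-1)
  = 0.
(Exp terms are combined using exp(i*s)*conj(exp(i*t)) = exp(i*(s-t)), and sums of them are collapsed using the identity that for every m > 1 the m distinct m-th roots of unity sum to 0, e.g. 1 + exp(2*I*pi/3) + exp(-2*I*pi/3) = 0.)
Dividing by |G| = 4 gives 0/4 = 0, matching the row-orthogonality relation <chi_1, chi_3> = [chi_1 = chi_3].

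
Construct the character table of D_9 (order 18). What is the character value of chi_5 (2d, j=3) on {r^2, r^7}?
Conjugacy classes: {e} of size 1, {r^1, r^8} of size 2, {r^2, r^7} of size 2, {r^3, r^6} of size 2, {r^4, r^5} of size 2, {s, sr, ..., sr^8} of size 9.
Character table:
  irrep \ class              {e} (size 1)  {r^1, r^8} (size 2)  {r^2, r^7} (size 2)  {r^3, r^6} (size 2)  {r^4, r^5} (size 2)  {s, sr, ..., sr^8} (size 9)
  chi_1 (triv)               1             1                    1                    1                    1                    1                          
  chi_2 (sign: r->1, s->-1)  1             1                    1                    1                    1                    -1                         
  chi_3 (2d, j=1)            2             2*cos(2*pi/9)        2*cos(4*pi/9)        -1                   -2*cos(pi/9)         0                          
  chi_4 (2d, j=2)            2             2*cos(4*pi/9)        -2*cos(pi/9)         -1                   2*cos(2*pi/9)        0                          
  chi_5 (2d, j=3)            2             -1                   -1                   2                    -1                   0                          
  chi_6 (2d, j=4)            2             -2*cos(pi/9)         2*cos(2*pi/9)        -1                   2*cos(4*pi/9)        0                          

Spot check: chi_5 (2d, j=3) on {r^2, r^7} = -1.

Solution. D_9 has order 2*9 = 18 with 6 conjugacy classes, hence 6 irreducibles. Sum of squared dims 1 + 1 + 4 + 4 + 4 + 4 = 18 = |G|. Linear characters come from the abelianisation; the 2-dimensional irreps have character r^k -> 2*cos(2*pi*j*k/9), reflections -> 0.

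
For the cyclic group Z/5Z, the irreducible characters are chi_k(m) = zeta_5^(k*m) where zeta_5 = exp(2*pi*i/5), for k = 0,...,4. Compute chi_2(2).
chi_2(2) = zeta_5^4 = exp(-2*I*pi/5)

Reasoning: chi_2(2) = zeta_5^(2*2) = zeta_5^4. Since zeta_5^5 = 1, this equals zeta_5^4 = exp(2*pi*i*4/5) = exp(-2*I*pi/5).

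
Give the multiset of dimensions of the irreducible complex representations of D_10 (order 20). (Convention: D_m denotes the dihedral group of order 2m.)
Dimensions: 1, 1, 1, 1, 2, 2, 2, 2

Working: There are 8 irreducibles (= number of conjugacy classes). Their dimensions d_i satisfy sum d_i^2 = |G| = 20: 1 + 1 + 1 + 1 + 4 + 4 + 4 + 4 = 20.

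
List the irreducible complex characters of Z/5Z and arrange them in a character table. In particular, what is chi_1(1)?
Character table of Z/5Z (irreps indexed chi_0,...,chi_4 with chi_k(m) = zeta_5^(k*m), zeta_5 = exp(2*pi*i/5)):
  irrep \ class  {0} (size 1)  {1} (size 1)    {2} (size 1)    {3} (size 1)    {4} (size 1)  
  chi_0          1             1               1               1               1             
  chi_1          1             exp(2*I*pi/5)   exp(4*I*pi/5)   exp(-4*I*pi/5)  exp(-2*I*pi/5)
  chi_2          1             exp(4*I*pi/5)   exp(-2*I*pi/5)  exp(2*I*pi/5)   exp(-4*I*pi/5)
  chi_3          1             exp(-4*I*pi/5)  exp(2*I*pi/5)   exp(-2*I*pi/5)  exp(4*I*pi/5) 
  chi_4          1             exp(-2*I*pi/5)  exp(-4*I*pi/5)  exp(4*I*pi/5)   exp(2*I*pi/5) 

Spot check: chi_1(1) = zeta_5^(1*1) = zeta_5^1 = exp(2*I*pi/5).

Explanation: Z/5Z is abelian, so all 5 irreducible complex representations are 1-dimensional. They are given by chi_k(m) = zeta_5^(k*m) for k = 0,...,4. Row orthogonality: sum_m chi_k(m) conj(chi_l(m)) = 5 * [k = l].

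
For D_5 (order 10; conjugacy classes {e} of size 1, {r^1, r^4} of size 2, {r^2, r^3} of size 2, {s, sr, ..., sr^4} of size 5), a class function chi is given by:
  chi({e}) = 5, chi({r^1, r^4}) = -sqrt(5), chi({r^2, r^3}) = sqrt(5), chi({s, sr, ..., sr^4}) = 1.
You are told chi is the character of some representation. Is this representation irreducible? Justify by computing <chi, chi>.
Not irreducible (reducible): <chi, chi> = 5 > 1.

Proof sketch: <chi, chi> = (1/|G|) sum_C |C| * |chi(C)|^2 = (1/10)[1*|5|^2 + 2*|-sqrt(5)|^2 + 2*|sqrt(5)|^2 + 5*|1|^2]
  = (1/10)[(25) + (10) + (10) + (5)] = 50/10 = 5.
A character is irreducible iff <chi, chi> = 1, so this representation is reducible.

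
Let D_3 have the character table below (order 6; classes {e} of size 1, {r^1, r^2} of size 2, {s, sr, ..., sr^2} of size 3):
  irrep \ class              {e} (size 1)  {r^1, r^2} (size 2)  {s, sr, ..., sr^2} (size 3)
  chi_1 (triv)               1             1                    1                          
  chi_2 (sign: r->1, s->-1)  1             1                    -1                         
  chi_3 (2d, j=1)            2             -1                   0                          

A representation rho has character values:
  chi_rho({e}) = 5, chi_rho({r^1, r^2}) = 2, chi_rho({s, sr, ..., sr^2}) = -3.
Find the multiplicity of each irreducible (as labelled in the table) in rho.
Multiplicities: chi_1: 0, chi_2: 3, chi_3: 1.

Working: Use <chi_rho, chi> = (1/|G|) sum_C |C| * chi_rho(C) * conj(chi(C)) with |G| = 6 for each irreducible chi in the table:
  <chi_rho, chi_1> = (1/6)[1*(5)*conj(1) + 2*(2)*conj(1) + 3*(-3)*conj(1)]
      = (1/6)[(5) + (4) + (-9)] = 0/6 = 0
  <chi_rho, chi_2> = (1/6)[1*(5)*conj(1) + 2*(2)*conj(1) + 3*(-3)*conj(-1)]
      = (1/6)[(5) + (4) + (9)] = 18/6 = 3
  <chi_rho, chi_3> = (1/6)[1*(5)*conj(2) + 2*(2)*conj(-1) + 3*(-3)*conj(0)]
      = (1/6)[(10) + (-4) + (0)] = 6/6 = 1
Dimension check: dim(rho) = sum (mult * dim) = 0*1 + 3*1 + 1*2 = 5 = chi_rho(e) = 5.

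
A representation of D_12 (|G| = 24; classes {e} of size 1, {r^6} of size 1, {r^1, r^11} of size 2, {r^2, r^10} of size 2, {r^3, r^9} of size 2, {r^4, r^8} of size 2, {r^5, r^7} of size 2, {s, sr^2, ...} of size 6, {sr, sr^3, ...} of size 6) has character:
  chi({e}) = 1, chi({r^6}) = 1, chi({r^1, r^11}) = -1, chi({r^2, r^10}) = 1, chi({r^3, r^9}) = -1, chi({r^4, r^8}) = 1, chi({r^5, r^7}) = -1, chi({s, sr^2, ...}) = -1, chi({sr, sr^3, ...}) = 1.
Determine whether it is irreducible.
Irreducible: <chi, chi> = 1.

<chi, chi> = (1/|G|) sum_C |C| * |chi(C)|^2 = (1/24)[1*|1|^2 + 1*|1|^2 + 2*|-1|^2 + 2*|1|^2 + 2*|-1|^2 + 2*|1|^2 + 2*|-1|^2 + 6*|-1|^2 + 6*|1|^2]
  = (1/24)[(1) + (1) + (2) + (2) + (2) + (2) + (2) + (6) + (6)] = 24/24 = 1.
A character is irreducible iff <chi, chi> = 1, so this representation is irreducible.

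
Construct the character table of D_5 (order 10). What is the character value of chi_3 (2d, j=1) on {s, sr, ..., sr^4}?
Conjugacy classes: {e} of size 1, {r^1, r^4} of size 2, {r^2, r^3} of size 2, {s, sr, ..., sr^4} of size 5.
Character table:
  irrep \ class              {e} (size 1)  {r^1, r^4} (size 2)  {r^2, r^3} (size 2)  {s, sr, ..., sr^4} (size 5)
  chi_1 (triv)               1             1                    1                    1                          
  chi_2 (sign: r->1, s->-1)  1             1                    1                    -1                         
  chi_3 (2d, j=1)            2             -1/2 + sqrt(5)/2     -sqrt(5)/2 - 1/2     0                          
  chi_4 (2d, j=2)            2             -sqrt(5)/2 - 1/2     -1/2 + sqrt(5)/2     0                          

Spot check: chi_3 (2d, j=1) on {s, sr, ..., sr^4} = 0.

Argument: D_5 has order 2*5 = 10 with 4 conjugacy classes, hence 4 irreducibles. Sum of squared dims 1 + 1 + 4 + 4 = 10 = |G|. Linear characters come from the abelianisation; the 2-dimensional irreps have character r^k -> 2*cos(2*pi*j*k/5), reflections -> 0.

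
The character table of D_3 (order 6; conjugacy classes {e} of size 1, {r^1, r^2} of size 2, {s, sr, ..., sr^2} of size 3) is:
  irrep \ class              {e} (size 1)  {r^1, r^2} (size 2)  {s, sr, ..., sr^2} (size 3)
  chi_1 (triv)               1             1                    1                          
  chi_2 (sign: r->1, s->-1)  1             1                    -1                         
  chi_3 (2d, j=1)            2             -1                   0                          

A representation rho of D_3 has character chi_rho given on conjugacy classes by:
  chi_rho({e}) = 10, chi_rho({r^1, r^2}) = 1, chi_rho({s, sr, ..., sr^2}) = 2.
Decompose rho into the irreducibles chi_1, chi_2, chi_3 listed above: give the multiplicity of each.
Multiplicities: chi_1: 3, chi_2: 1, chi_3: 3.

Details: Use <chi_rho, chi> = (1/|G|) sum_C |C| * chi_rho(C) * conj(chi(C)) with |G| = 6 for each irreducible chi in the table:
  <chi_rho, chi_1> = (1/6)[1*(10)*conj(1) + 2*(1)*conj(1) + 3*(2)*conj(1)]
      = (1/6)[(10) + (2) + (6)] = 18/6 = 3
  <chi_rho, chi_2> = (1/6)[1*(10)*conj(1) + 2*(1)*conj(1) + 3*(2)*conj(-1)]
      = (1/6)[(10) + (2) + (-6)] = 6/6 = 1
  <chi_rho, chi_3> = (1/6)[1*(10)*conj(2) + 2*(1)*conj(-1) + 3*(2)*conj(0)]
      = (1/6)[(20) + (-2) + (0)] = 18/6 = 3
Dimension check: dim(rho) = sum (mult * dim) = 3*1 + 1*1 + 3*2 = 10 = chi_rho(e) = 10.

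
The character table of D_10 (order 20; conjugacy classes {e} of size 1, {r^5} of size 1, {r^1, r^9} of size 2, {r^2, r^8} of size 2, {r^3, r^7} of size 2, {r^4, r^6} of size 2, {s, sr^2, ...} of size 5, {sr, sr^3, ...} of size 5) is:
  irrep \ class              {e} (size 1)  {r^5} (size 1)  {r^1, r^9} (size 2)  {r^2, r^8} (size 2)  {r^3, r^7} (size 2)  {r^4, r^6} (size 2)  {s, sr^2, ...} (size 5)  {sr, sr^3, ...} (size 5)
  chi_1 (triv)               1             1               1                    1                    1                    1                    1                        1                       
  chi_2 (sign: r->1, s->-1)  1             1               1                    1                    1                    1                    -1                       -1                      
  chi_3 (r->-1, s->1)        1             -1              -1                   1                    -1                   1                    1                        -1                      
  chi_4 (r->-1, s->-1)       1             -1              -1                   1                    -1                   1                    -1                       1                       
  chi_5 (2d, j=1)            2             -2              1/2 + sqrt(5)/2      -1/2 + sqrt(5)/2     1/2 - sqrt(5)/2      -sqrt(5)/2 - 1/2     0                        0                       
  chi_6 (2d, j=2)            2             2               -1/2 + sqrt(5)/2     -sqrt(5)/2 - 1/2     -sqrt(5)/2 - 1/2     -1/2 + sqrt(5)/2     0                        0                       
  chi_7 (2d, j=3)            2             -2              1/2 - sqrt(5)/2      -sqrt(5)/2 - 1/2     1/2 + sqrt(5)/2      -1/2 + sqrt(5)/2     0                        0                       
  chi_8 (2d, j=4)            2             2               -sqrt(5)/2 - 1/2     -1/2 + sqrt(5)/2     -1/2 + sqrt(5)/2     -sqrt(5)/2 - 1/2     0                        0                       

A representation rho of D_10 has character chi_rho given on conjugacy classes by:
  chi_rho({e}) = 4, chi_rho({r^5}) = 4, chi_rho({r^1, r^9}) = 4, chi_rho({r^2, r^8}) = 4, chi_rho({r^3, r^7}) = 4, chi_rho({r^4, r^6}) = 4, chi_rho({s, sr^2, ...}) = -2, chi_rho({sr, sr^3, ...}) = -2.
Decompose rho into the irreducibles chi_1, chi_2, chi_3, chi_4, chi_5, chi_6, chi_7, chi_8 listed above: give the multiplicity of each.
Multiplicities: chi_1: 1, chi_2: 3, chi_3: 0, chi_4: 0, chi_5: 0, chi_6: 0, chi_7: 0, chi_8: 0.

Why: Use <chi_rho, chi> = (1/|G|) sum_C |C| * chi_rho(C) * conj(chi(C)) with |G| = 20 for each irreducible chi in the table:
  <chi_rho, chi_1> = (1/20)[1*(4)*conj(1) + 1*(4)*conj(1) + 2*(4)*conj(1) + 2*(4)*conj(1) + 2*(4)*conj(1) + 2*(4)*conj(1) + 5*(-2)*conj(1) + 5*(-2)*conj(1)]
      = (1/20)[(4) + (4) + (8) + (8) + (8) + (8) + (-10) + (-10)] = 20/20 = 1
  <chi_rho, chi_2> = (1/20)[1*(4)*conj(1) + 1*(4)*conj(1) + 2*(4)*conj(1) + 2*(4)*conj(1) + 2*(4)*conj(1) + 2*(4)*conj(1) + 5*(-2)*conj(-1) + 5*(-2)*conj(-1)]
      = (1/20)[(4) + (4) + (8) + (8) + (8) + (8) + (10) + (10)] = 60/20 = 3
  <chi_rho, chi_3> = (1/20)[1*(4)*conj(1) + 1*(4)*conj(-1) + 2*(4)*conj(-1) + 2*(4)*conj(1) + 2*(4)*conj(-1) + 2*(4)*conj(1) + 5*(-2)*conj(1) + 5*(-2)*conj(-1)]
      = (1/20)[(4) + (-4) + (-8) + (8) + (-8) + (8) + (-10) + (10)] = 0/20 = 0
  <chi_rho, chi_4> = (1/20)[1*(4)*conj(1) + 1*(4)*conj(-1) + 2*(4)*conj(-1) + 2*(4)*conj(1) + 2*(4)*conj(-1) + 2*(4)*conj(1) + 5*(-2)*conj(-1) + 5*(-2)*conj(1)]
      = (1/20)[(4) + (-4) + (-8) + (8) + (-8) + (8) + (10) + (-10)] = 0/20 = 0
  <chi_rho, chi_5> = (1/20)[1*(4)*conj(2) + 1*(4)*conj(-2) + 2*(4)*conj(1/2 + sqrt(5)/2) + 2*(4)*conj(-1/2 + sqrt(5)/2) + 2*(4)*conj(1/2 - sqrt(5)/2) + 2*(4)*conj(-sqrt(5)/2 - 1/2) + 5*(-2)*conj(0) + 5*(-2)*conj(0)]
      = (1/20)[(8) + (-8) + (4 + 4*sqrt(5)) + (-4 + 4*sqrt(5)) + (4 - 4*sqrt(5)) + (-4*sqrt(5) - 4) + (0) + (0)] = 0/20 = 0
  <chi_rho, chi_6> = (1/20)[1*(4)*conj(2) + 1*(4)*conj(2) + 2*(4)*conj(-1/2 + sqrt(5)/2) + 2*(4)*conj(-sqrt(5)/2 - 1/2) + 2*(4)*conj(-sqrt(5)/2 - 1/2) + 2*(4)*conj(-1/2 + sqrt(5)/2) + 5*(-2)*conj(0) + 5*(-2)*conj(0)]
      = (1/20)[(8) + (8) + (-4 + 4*sqrt(5)) + (-4*sqrt(5) - 4) + (-4*sqrt(5) - 4) + (-4 + 4*sqrt(5)) + (0) + (0)] = 0/20 = 0
  <chi_rho, chi_7> = (1/20)[1*(4)*conj(2) + 1*(4)*conj(-2) + 2*(4)*conj(1/2 - sqrt(5)/2) + 2*(4)*conj(-sqrt(5)/2 - 1/2) + 2*(4)*conj(1/2 + sqrt(5)/2) + 2*(4)*conj(-1/2 + sqrt(5)/2) + 5*(-2)*conj(0) + 5*(-2)*conj(0)]
      = (1/20)[(8) + (-8) + (4 - 4*sqrt(5)) + (-4*sqrt(5) - 4) + (4 + 4*sqrt(5)) + (-4 + 4*sqrt(5)) + (0) + (0)] = 0/20 = 0
  <chi_rho, chi_8> = (1/20)[1*(4)*conj(2) + 1*(4)*conj(2) + 2*(4)*conj(-sqrt(5)/2 - 1/2) + 2*(4)*conj(-1/2 + sqrt(5)/2) + 2*(4)*conj(-1/2 + sqrt(5)/2) + 2*(4)*conj(-sqrt(5)/2 - 1/2) + 5*(-2)*conj(0) + 5*(-2)*conj(0)]
      = (1/20)[(8) + (8) + (-4*sqrt(5) - 4) + (-4 + 4*sqrt(5)) + (-4 + 4*sqrt(5)) + (-4*sqrt(5) - 4) + (0) + (0)] = 0/20 = 0
Dimension check: dim(rho) = sum (mult * dim) = 1*1 + 3*1 + 0*1 + 0*1 + 0*2 + 0*2 + 0*2 + 0*2 = 4 = chi_rho(e) = 4.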